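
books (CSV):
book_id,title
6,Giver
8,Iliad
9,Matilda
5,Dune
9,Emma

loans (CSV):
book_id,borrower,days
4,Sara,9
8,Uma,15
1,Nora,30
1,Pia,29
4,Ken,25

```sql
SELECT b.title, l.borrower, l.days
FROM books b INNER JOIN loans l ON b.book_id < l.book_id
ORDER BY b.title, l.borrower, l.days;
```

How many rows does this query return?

INNER JOIN keeps only pairs where the ON condition holds.
Matching on b.book_id < l.book_id.
Matched pairs: 2.
Total: 2 rows.

2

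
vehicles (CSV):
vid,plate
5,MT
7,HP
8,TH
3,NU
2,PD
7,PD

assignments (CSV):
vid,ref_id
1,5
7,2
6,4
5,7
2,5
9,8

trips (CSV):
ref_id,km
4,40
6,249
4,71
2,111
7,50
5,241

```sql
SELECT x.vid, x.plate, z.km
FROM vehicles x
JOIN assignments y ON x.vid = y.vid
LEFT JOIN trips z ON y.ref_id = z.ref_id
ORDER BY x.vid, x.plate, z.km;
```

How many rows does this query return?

4

Step 1 — x INNER JOIN y on vid → 4 row(s).
Then LEFT JOIN `trips z` on ref_id: each of those 4 rows is kept; rows whose y.ref_id has no match in z get NULL for z's columns.
Result: 4 row(s).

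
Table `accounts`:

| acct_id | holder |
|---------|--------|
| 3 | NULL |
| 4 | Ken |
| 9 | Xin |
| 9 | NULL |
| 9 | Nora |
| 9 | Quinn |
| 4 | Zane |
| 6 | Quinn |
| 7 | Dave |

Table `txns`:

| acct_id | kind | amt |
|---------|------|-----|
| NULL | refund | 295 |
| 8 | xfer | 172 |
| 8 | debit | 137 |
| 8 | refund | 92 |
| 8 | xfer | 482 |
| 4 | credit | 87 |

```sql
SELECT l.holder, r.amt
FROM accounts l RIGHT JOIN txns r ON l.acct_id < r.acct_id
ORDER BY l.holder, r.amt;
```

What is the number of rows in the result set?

22

RIGHT JOIN keeps every row from `txns`; unmatched rows get NULL for `accounts`'s columns.
Matching on l.acct_id < r.acct_id. A NULL in a compared column never satisfies the condition.
Matched pairs: 21; unmatched r rows kept: 1.
Total: 21 matched + 1 padded = 22 rows.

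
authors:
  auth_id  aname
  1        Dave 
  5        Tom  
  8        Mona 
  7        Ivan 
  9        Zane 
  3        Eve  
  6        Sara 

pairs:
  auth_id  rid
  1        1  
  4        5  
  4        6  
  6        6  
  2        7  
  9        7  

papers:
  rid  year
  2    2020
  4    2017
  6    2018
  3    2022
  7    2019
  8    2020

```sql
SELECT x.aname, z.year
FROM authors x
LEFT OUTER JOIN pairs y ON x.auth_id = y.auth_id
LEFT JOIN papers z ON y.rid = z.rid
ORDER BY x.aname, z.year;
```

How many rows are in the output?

Joins associate left-to-right: authors LEFT JOIN pairs on auth_id gives 7 intermediate row(s).
Then LEFT JOIN `papers z` on rid: each of those 7 rows is kept; rows whose y.rid has no match in z get NULL for z's columns.
Result: 7 row(s).

7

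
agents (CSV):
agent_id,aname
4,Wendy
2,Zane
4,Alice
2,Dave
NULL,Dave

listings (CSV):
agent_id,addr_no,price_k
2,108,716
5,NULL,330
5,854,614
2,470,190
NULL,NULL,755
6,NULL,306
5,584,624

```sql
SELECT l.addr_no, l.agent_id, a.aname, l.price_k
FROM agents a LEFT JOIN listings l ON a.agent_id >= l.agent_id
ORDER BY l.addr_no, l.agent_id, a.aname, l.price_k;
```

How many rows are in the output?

LEFT JOIN keeps every row from `agents`; unmatched rows get NULL for `listings`'s columns.
Matching on a.agent_id >= l.agent_id. A NULL in a compared column never satisfies the condition.
Matched pairs: 8; unmatched a rows kept: 1.
Total: 8 matched + 1 padded = 9 rows.

9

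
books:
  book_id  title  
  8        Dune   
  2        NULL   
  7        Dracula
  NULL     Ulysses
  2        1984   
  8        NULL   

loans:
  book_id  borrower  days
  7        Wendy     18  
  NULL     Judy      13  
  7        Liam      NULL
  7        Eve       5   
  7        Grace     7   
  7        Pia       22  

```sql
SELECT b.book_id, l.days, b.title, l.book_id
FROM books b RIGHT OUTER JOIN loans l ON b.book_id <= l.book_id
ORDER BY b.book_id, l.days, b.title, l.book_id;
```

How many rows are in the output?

RIGHT JOIN keeps every row from `loans`; unmatched rows get NULL for `books`'s columns.
Matching on b.book_id <= l.book_id. A NULL in a compared column never satisfies the condition.
- book_id=8: no matching l row.
- book_id=2: 5 matching l row(s), so 5 row(s) emitted.
- book_id=7: 5 matching l row(s), so 5 row(s) emitted.
- book_id=NULL: no matching l row.
- book_id=2: 5 matching l row(s), so 5 row(s) emitted.
- book_id=8: no matching l row.
- 1 l row(s) had no b match → kept, b columns NULL.
Total: 15 matched + 1 padded = 16 rows.

16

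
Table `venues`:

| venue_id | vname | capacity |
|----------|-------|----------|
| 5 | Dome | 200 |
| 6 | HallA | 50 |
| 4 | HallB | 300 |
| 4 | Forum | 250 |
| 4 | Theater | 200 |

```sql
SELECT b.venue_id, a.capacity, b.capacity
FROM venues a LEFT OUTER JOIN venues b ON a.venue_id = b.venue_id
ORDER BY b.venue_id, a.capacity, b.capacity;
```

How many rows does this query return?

LEFT JOIN keeps every row from `venues a`; unmatched rows get NULL for `venues b`'s columns.
Matching on a.venue_id = b.venue_id.
- venue_id=5: 1 matching b row(s), so 1 row(s) emitted.
- venue_id=6: 1 matching b row(s), so 1 row(s) emitted.
- venue_id=4: 3 matching b row(s), so 3 row(s) emitted.
- venue_id=4: 3 matching b row(s), so 3 row(s) emitted.
- venue_id=4: 3 matching b row(s), so 3 row(s) emitted.
Total: 11 rows.

11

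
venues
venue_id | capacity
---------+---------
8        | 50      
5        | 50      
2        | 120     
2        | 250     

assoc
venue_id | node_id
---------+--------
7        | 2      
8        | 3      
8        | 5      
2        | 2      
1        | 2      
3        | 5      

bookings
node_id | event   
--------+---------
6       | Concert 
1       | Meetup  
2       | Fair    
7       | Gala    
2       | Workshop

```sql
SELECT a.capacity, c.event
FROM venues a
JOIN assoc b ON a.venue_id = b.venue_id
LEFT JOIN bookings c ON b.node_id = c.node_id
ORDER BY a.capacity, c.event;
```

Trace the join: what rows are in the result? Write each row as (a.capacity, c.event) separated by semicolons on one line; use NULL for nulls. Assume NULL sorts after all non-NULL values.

Step 1 — a INNER JOIN b on venue_id → 4 row(s).
Then LEFT JOIN `bookings c` on node_id: each of those 4 rows is kept; rows whose b.node_id has no match in c get NULL for c's columns.

(50, NULL); (50, NULL); (120, Fair); (120, Workshop); (250, Fair); (250, Workshop)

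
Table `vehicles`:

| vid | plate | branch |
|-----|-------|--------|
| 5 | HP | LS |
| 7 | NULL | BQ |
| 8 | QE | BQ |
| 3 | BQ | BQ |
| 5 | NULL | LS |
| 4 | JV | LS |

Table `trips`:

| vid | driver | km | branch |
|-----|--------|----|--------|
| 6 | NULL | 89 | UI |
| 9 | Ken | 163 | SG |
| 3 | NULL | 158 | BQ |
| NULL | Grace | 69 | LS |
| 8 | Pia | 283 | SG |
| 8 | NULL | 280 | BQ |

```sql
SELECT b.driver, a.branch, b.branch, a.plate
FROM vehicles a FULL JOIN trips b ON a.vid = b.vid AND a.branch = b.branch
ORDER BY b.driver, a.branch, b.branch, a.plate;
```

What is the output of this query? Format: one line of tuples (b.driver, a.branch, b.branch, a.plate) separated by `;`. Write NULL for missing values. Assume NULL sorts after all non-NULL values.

FULL OUTER JOIN keeps every row from both sides; unmatched rows get NULL for the other side's columns.
Matching on a.vid = b.vid AND a.branch = b.branch. A NULL in a compared column never satisfies the condition.
- a[0] vid=5, branch=LS → no match; kept with NULLs on the b side.
- a[1] vid=7, branch=BQ → no match; kept with NULLs on the b side.
- a[2] vid=8, branch=BQ → 1 match(es) in b → 1 row(s).
- a[3] vid=3, branch=BQ → 1 match(es) in b → 1 row(s).
- a[4] vid=5, branch=LS → no match; kept with NULLs on the b side.
- a[5] vid=4, branch=LS → no match; kept with NULLs on the b side.
- 4 b row(s) had no a match → kept, a columns NULL.
After projecting and ordering:
b.driver | a.branch | b.branch | a.plate
Grace | NULL | LS | NULL
Ken | NULL | SG | NULL
Pia | NULL | SG | NULL
NULL | BQ | BQ | BQ
NULL | BQ | BQ | QE
NULL | BQ | NULL | NULL
NULL | LS | NULL | HP
NULL | LS | NULL | JV
NULL | LS | NULL | NULL
NULL | NULL | UI | NULL

(Grace, NULL, LS, NULL); (Ken, NULL, SG, NULL); (Pia, NULL, SG, NULL); (NULL, BQ, BQ, BQ); (NULL, BQ, BQ, QE); (NULL, BQ, NULL, NULL); (NULL, LS, NULL, HP); (NULL, LS, NULL, JV); (NULL, LS, NULL, NULL); (NULL, NULL, UI, NULL)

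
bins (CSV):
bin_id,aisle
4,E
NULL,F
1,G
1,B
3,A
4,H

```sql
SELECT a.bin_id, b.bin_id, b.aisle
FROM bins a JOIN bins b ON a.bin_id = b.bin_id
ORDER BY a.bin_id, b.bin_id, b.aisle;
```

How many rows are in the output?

INNER JOIN keeps only pairs where the ON condition holds.
Matching on a.bin_id = b.bin_id. A NULL in a compared column never satisfies the condition.
Matched pairs: 9.
Total: 9 rows.

9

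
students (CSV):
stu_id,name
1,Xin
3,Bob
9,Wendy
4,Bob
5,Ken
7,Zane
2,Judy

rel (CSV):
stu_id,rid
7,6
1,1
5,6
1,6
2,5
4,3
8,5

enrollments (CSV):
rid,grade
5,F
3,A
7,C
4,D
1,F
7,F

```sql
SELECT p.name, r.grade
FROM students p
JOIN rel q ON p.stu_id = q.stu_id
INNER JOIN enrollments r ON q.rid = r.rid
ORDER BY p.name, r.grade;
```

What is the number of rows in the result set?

3

Joins associate left-to-right: students INNER JOIN rel on stu_id gives 6 intermediate row(s).
Then INNER JOIN `enrollments r` on rid: keep only rows whose q.rid appears in r.
Result: 3 row(s).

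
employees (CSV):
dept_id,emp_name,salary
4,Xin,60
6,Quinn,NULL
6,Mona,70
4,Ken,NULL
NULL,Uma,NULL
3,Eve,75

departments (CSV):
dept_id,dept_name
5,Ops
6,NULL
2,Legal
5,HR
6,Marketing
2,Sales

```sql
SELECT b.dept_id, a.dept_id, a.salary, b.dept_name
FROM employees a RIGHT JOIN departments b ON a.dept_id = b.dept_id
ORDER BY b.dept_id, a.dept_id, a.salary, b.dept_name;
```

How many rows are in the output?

8

RIGHT JOIN keeps every row from `departments`; unmatched rows get NULL for `employees`'s columns.
Matching on a.dept_id = b.dept_id. A NULL in a compared column never satisfies the condition.
- dept_id=4: no matching b row.
- dept_id=6: 2 matching b row(s), so 2 row(s) emitted.
- dept_id=6: 2 matching b row(s), so 2 row(s) emitted.
- dept_id=4: no matching b row.
- dept_id=NULL: no matching b row.
- dept_id=3: no matching b row.
- plus 4 unmatched b row(s), each kept with NULL a columns.
Total: 4 matched + 4 padded = 8 rows.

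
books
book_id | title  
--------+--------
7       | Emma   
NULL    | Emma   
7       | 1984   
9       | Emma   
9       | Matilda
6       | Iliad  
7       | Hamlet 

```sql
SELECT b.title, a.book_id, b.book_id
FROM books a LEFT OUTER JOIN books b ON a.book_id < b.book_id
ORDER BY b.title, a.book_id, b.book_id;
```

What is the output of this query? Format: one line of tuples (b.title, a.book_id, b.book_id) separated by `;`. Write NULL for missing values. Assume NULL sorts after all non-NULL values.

(1984, 6, 7); (Emma, 6, 7); (Emma, 6, 9); (Emma, 7, 9); (Emma, 7, 9); (Emma, 7, 9); (Hamlet, 6, 7); (Matilda, 6, 9); (Matilda, 7, 9); (Matilda, 7, 9); (Matilda, 7, 9); (NULL, 9, NULL); (NULL, 9, NULL); (NULL, NULL, NULL)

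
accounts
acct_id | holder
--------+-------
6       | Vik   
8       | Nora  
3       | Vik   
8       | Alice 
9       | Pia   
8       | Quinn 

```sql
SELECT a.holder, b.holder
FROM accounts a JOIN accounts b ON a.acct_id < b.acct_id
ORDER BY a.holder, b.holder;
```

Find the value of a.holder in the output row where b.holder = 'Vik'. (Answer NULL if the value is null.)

Vik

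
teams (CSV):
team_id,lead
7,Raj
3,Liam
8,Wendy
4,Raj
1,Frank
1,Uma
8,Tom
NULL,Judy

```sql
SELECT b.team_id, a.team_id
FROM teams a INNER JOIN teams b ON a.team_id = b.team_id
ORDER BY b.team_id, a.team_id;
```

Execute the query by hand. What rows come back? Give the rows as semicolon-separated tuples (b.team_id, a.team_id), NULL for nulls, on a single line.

(1, 1); (1, 1); (1, 1); (1, 1); (3, 3); (4, 4); (7, 7); (8, 8); (8, 8); (8, 8); (8, 8)

INNER JOIN keeps only pairs where the ON condition holds.
Matching on a.team_id = b.team_id. A NULL in a compared column never satisfies the condition.
- team_id=7: 1 matching b row(s), so 1 row(s) emitted.
- team_id=3: 1 matching b row(s), so 1 row(s) emitted.
- team_id=8: 2 matching b row(s), so 2 row(s) emitted.
- team_id=4: 1 matching b row(s), so 1 row(s) emitted.
- team_id=1: 2 matching b row(s), so 2 row(s) emitted.
- team_id=1: 2 matching b row(s), so 2 row(s) emitted.
- team_id=8: 2 matching b row(s), so 2 row(s) emitted.
- team_id=NULL: no matching b row, dropped.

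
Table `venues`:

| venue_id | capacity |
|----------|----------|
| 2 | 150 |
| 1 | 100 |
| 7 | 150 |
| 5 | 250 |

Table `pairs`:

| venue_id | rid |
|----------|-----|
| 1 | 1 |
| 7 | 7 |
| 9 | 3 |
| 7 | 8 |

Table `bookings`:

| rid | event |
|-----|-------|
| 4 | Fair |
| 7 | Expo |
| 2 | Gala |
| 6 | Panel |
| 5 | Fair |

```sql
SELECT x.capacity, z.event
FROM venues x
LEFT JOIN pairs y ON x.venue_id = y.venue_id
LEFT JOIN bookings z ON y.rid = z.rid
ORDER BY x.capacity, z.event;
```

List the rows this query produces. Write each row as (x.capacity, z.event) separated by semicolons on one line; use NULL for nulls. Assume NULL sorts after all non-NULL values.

Evaluate left to right. First `venues x LEFT JOIN pairs y` on venue_id: 5 row(s).
Then LEFT JOIN `bookings z` on rid: each of those 5 rows is kept; rows whose y.rid has no match in z get NULL for z's columns.

(100, NULL); (150, Expo); (150, NULL); (150, NULL); (250, NULL)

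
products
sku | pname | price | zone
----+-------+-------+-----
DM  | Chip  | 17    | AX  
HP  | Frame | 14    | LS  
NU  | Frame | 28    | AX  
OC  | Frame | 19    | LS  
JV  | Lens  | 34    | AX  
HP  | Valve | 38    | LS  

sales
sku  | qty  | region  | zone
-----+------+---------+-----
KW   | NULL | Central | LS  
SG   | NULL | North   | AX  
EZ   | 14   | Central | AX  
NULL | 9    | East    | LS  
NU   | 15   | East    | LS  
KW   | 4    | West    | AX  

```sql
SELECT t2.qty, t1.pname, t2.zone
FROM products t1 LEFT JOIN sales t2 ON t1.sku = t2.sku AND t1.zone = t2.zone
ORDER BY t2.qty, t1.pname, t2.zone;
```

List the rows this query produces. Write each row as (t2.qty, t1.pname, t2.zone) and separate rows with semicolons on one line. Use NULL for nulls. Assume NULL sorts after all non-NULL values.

LEFT JOIN keeps every row from `products`; unmatched rows get NULL for `sales`'s columns.
Matching on t1.sku = t2.sku AND t1.zone = t2.zone. A NULL in a compared column never satisfies the condition.
- t1[0] sku=DM, zone=AX → no match; kept with NULLs on the t2 side.
- t1[1] sku=HP, zone=LS → no match; kept with NULLs on the t2 side.
- t1[2] sku=NU, zone=AX → no match; kept with NULLs on the t2 side.
- t1[3] sku=OC, zone=LS → no match; kept with NULLs on the t2 side.
- t1[4] sku=JV, zone=AX → no match; kept with NULLs on the t2 side.
- t1[5] sku=HP, zone=LS → no match; kept with NULLs on the t2 side.
After projecting and ordering:
t2.qty | t1.pname | t2.zone
NULL | Chip | NULL
NULL | Frame | NULL
NULL | Frame | NULL
NULL | Frame | NULL
NULL | Lens | NULL
NULL | Valve | NULL

(NULL, Chip, NULL); (NULL, Frame, NULL); (NULL, Frame, NULL); (NULL, Frame, NULL); (NULL, Lens, NULL); (NULL, Valve, NULL)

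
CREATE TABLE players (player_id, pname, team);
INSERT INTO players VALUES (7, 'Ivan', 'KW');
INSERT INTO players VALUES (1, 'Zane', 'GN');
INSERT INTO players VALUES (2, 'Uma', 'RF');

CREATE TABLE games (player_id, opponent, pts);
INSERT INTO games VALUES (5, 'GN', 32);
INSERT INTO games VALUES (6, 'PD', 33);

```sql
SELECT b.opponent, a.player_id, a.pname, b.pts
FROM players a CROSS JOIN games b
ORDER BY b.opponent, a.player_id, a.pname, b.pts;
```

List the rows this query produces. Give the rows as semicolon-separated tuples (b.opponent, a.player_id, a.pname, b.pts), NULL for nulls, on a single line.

CROSS JOIN pairs every row of `players` with every row of `games`: 3 × 2 = 6 rows.
After projecting and ordering:
b.opponent | a.player_id | a.pname | b.pts
GN | 1 | Zane | 32
GN | 2 | Uma | 32
GN | 7 | Ivan | 32
PD | 1 | Zane | 33
PD | 2 | Uma | 33
PD | 7 | Ivan | 33

(GN, 1, Zane, 32); (GN, 2, Uma, 32); (GN, 7, Ivan, 32); (PD, 1, Zane, 33); (PD, 2, Uma, 33); (PD, 7, Ivan, 33)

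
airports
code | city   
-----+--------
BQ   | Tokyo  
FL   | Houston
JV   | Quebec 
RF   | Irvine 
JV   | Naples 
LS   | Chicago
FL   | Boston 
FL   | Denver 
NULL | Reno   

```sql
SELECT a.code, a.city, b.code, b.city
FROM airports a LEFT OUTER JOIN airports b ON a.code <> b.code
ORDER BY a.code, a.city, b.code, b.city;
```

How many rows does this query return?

49

LEFT JOIN keeps every row from `airports a`; unmatched rows get NULL for `airports b`'s columns.
Matching on a.code <> b.code. A NULL in a compared column never satisfies the condition.
- code=BQ: 7 matching b row(s), so 7 row(s) emitted.
- code=FL: 5 matching b row(s), so 5 row(s) emitted.
- code=JV: 6 matching b row(s), so 6 row(s) emitted.
- code=RF: 7 matching b row(s), so 7 row(s) emitted.
- code=JV: 6 matching b row(s), so 6 row(s) emitted.
- code=LS: 7 matching b row(s), so 7 row(s) emitted.
- code=FL: 5 matching b row(s), so 5 row(s) emitted.
- code=FL: 5 matching b row(s), so 5 row(s) emitted.
- code=NULL: no b row matches, row kept with b columns NULL.
Total: 48 matched + 1 padded = 49 rows.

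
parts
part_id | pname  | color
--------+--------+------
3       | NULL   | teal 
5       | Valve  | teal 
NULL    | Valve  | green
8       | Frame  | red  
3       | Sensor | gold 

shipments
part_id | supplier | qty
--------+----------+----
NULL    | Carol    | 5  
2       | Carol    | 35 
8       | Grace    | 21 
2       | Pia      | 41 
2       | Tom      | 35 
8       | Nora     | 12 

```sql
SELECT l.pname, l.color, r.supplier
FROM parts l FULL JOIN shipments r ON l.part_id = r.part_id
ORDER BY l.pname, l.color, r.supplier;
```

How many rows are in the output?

10

FULL OUTER JOIN keeps every row from both sides; unmatched rows get NULL for the other side's columns.
Matching on l.part_id = r.part_id. A NULL in a compared column never satisfies the condition.
Matched pairs: 2; unmatched l rows kept: 4; unmatched r rows kept: 4.
Total: 2 matched + 8 padded = 10 rows.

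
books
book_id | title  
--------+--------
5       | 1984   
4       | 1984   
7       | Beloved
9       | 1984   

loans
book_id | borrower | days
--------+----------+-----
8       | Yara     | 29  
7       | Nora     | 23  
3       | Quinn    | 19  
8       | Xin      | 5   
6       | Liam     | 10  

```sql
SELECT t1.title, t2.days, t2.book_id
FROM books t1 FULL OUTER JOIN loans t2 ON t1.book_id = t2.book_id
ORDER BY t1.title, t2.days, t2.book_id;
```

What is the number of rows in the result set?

FULL OUTER JOIN keeps every row from both sides; unmatched rows get NULL for the other side's columns.
Matching on t1.book_id = t2.book_id.
- t1[0] book_id=5 → no match; kept with NULLs on the t2 side.
- t1[1] book_id=4 → no match; kept with NULLs on the t2 side.
- t1[2] book_id=7 → 1 match(es) in t2 → 1 row(s).
- t1[3] book_id=9 → no match; kept with NULLs on the t2 side.
- 4 row(s) from t2 found no t1 partner → padded with NULL.
Total: 1 matched + 7 padded = 8 rows.

8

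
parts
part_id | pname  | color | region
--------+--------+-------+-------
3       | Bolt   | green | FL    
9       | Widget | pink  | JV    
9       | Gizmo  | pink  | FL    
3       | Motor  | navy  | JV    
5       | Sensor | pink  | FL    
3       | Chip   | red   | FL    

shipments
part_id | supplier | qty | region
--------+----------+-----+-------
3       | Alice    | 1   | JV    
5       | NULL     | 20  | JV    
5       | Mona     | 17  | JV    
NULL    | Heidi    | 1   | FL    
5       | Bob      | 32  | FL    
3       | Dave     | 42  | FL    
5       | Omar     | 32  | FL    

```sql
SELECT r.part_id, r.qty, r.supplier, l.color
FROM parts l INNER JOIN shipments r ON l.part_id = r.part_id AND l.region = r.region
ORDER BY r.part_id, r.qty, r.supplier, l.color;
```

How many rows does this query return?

INNER JOIN keeps only pairs where the ON condition holds.
Matching on l.part_id = r.part_id AND l.region = r.region. A NULL in a compared column never satisfies the condition.
- l (part_id=3, region=FL) pairs with 1 row(s) of r.
- l (part_id=9, region=JV) has no partner → excluded.
- l (part_id=9, region=FL) has no partner → excluded.
- l (part_id=3, region=JV) pairs with 1 row(s) of r.
- l (part_id=5, region=FL) pairs with 2 row(s) of r.
- l (part_id=3, region=FL) pairs with 1 row(s) of r.
Total: 5 rows.

5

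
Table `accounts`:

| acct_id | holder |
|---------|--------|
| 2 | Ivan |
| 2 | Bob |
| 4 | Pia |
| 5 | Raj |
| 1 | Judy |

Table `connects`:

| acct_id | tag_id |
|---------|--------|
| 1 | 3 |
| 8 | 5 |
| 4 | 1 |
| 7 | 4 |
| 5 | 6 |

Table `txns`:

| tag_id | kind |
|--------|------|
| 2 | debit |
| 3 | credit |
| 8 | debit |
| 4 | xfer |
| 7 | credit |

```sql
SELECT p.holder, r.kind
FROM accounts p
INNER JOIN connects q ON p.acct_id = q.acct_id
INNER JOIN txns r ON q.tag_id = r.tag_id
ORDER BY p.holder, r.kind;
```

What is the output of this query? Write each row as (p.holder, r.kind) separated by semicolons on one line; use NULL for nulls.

Evaluate left to right. First `accounts p INNER JOIN connects q` on acct_id: 3 row(s).
Then INNER JOIN `txns r` on tag_id: keep only rows whose q.tag_id appears in r.

(Judy, credit)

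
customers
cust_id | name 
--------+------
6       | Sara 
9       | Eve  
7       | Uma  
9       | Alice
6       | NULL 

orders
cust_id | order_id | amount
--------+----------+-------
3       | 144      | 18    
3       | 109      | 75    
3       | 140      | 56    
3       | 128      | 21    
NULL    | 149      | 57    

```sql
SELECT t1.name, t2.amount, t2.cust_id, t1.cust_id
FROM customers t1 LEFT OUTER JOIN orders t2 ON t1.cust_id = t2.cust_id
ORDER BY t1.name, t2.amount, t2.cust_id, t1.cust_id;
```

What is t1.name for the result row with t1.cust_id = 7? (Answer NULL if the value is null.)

Uma

LEFT JOIN keeps every row from `customers`; unmatched rows get NULL for `orders`'s columns.
Matching on t1.cust_id = t2.cust_id. A NULL in a compared column never satisfies the condition.
- cust_id=6: no t2 row matches, row kept with t2 columns NULL.
- cust_id=9: no t2 row matches, row kept with t2 columns NULL.
- cust_id=7: no t2 row matches, row kept with t2 columns NULL.
- cust_id=9: no t2 row matches, row kept with t2 columns NULL.
- cust_id=6: no t2 row matches, row kept with t2 columns NULL.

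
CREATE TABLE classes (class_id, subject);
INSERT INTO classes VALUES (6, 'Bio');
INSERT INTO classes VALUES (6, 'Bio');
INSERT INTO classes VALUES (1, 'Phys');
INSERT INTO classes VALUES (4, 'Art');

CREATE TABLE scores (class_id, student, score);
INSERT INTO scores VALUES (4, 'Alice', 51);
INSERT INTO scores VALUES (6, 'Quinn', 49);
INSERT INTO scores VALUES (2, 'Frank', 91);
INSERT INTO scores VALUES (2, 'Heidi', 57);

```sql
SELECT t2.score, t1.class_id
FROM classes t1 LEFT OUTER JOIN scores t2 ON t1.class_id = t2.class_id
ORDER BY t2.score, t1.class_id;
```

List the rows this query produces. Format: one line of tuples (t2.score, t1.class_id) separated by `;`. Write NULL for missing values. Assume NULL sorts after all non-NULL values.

LEFT JOIN keeps every row from `classes`; unmatched rows get NULL for `scores`'s columns.
Matching on t1.class_id = t2.class_id.
- t1 row (class_id=6): matches 1 t2 row(s) → 1 output row(s).
- t1 row (class_id=6): matches 1 t2 row(s) → 1 output row(s).
- t1 row (class_id=1): no match → kept, t2 columns NULL.
- t1 row (class_id=4): matches 1 t2 row(s) → 1 output row(s).
After projecting and ordering:
t2.score | t1.class_id
49 | 6
49 | 6
51 | 4
NULL | 1

(49, 6); (49, 6); (51, 4); (NULL, 1)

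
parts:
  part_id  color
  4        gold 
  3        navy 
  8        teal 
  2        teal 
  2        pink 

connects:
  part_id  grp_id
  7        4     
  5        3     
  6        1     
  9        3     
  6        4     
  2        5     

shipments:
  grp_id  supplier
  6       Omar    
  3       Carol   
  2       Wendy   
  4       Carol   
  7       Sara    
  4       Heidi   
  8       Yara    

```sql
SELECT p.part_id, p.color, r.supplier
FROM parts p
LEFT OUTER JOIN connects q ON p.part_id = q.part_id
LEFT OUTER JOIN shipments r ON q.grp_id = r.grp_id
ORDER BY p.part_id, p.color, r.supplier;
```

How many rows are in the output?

Evaluate left to right. First `parts p LEFT JOIN connects q` on part_id: 5 row(s).
Then LEFT JOIN `shipments r` on grp_id: each of those 5 rows is kept; rows whose q.grp_id has no match in r get NULL for r's columns.
Result: 5 row(s).

5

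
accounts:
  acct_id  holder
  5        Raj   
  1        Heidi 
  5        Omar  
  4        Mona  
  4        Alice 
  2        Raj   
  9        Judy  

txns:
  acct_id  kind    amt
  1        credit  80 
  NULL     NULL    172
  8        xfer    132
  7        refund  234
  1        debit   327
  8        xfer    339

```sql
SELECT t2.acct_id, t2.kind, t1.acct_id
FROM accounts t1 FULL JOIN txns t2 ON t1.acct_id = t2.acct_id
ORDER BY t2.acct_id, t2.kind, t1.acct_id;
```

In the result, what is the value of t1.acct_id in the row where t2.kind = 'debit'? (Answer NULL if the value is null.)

FULL OUTER JOIN keeps every row from both sides; unmatched rows get NULL for the other side's columns.
Matching on t1.acct_id = t2.acct_id. A NULL in a compared column never satisfies the condition.
- t1[0] acct_id=5 → no match; kept with NULLs on the t2 side.
- t1[1] acct_id=1 → 2 match(es) in t2 → 2 row(s).
- t1[2] acct_id=5 → no match; kept with NULLs on the t2 side.
- t1[3] acct_id=4 → no match; kept with NULLs on the t2 side.
- t1[4] acct_id=4 → no match; kept with NULLs on the t2 side.
- t1[5] acct_id=2 → no match; kept with NULLs on the t2 side.
- t1[6] acct_id=9 → no match; kept with NULLs on the t2 side.
- 4 t2 row(s) had no t1 match → kept, t1 columns NULL.

1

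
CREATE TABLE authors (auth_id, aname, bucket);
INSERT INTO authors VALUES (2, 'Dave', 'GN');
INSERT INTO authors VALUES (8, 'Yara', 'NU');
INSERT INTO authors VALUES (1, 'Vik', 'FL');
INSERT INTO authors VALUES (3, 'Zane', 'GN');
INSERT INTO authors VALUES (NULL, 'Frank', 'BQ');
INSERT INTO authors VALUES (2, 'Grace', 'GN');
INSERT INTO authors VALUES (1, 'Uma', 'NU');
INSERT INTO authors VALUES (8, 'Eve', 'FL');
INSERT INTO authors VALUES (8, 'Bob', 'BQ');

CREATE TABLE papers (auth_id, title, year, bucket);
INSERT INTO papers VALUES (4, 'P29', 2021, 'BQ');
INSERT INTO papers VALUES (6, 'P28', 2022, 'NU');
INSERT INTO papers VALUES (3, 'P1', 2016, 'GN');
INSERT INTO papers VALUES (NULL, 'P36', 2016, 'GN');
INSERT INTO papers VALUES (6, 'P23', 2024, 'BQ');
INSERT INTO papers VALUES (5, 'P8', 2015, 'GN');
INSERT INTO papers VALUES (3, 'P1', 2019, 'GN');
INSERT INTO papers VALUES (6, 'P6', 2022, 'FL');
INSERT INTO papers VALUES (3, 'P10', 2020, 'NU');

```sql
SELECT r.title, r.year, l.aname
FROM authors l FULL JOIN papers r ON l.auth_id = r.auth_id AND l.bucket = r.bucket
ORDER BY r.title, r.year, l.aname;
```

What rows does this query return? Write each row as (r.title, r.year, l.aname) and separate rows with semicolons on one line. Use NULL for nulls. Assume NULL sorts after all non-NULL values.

(P1, 2016, Zane); (P1, 2019, Zane); (P10, 2020, NULL); (P23, 2024, NULL); (P28, 2022, NULL); (P29, 2021, NULL); (P36, 2016, NULL); (P6, 2022, NULL); (P8, 2015, NULL); (NULL, NULL, Bob); (NULL, NULL, Dave); (NULL, NULL, Eve); (NULL, NULL, Frank); (NULL, NULL, Grace); (NULL, NULL, Uma); (NULL, NULL, Vik); (NULL, NULL, Yara)

FULL OUTER JOIN keeps every row from both sides; unmatched rows get NULL for the other side's columns.
Matching on l.auth_id = r.auth_id AND l.bucket = r.bucket. A NULL in a compared column never satisfies the condition.
- l row (auth_id=2, bucket=GN): no match → kept, r columns NULL.
- l row (auth_id=8, bucket=NU): no match → kept, r columns NULL.
- l row (auth_id=1, bucket=FL): no match → kept, r columns NULL.
- l row (auth_id=3, bucket=GN): matches 2 r row(s) → 2 output row(s).
- l row (auth_id=NULL, bucket=BQ): no match → kept, r columns NULL.
- l row (auth_id=2, bucket=GN): no match → kept, r columns NULL.
- l row (auth_id=1, bucket=NU): no match → kept, r columns NULL.
- l row (auth_id=8, bucket=FL): no match → kept, r columns NULL.
- l row (auth_id=8, bucket=BQ): no match → kept, r columns NULL.
- 7 row(s) from r found no l partner → padded with NULL.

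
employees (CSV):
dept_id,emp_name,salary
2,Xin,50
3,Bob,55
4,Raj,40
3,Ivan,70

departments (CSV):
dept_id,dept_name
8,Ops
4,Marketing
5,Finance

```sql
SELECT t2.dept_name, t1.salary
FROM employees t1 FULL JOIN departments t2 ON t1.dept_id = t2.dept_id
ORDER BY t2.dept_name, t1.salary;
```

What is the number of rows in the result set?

6

FULL OUTER JOIN keeps every row from both sides; unmatched rows get NULL for the other side's columns.
Matching on t1.dept_id = t2.dept_id.
- t1[0] dept_id=2 → no match; kept with NULLs on the t2 side.
- t1[1] dept_id=3 → no match; kept with NULLs on the t2 side.
- t1[2] dept_id=4 → 1 match(es) in t2 → 1 row(s).
- t1[3] dept_id=3 → no match; kept with NULLs on the t2 side.
- 2 row(s) from t2 found no t1 partner → padded with NULL.
Total: 1 matched + 5 padded = 6 rows.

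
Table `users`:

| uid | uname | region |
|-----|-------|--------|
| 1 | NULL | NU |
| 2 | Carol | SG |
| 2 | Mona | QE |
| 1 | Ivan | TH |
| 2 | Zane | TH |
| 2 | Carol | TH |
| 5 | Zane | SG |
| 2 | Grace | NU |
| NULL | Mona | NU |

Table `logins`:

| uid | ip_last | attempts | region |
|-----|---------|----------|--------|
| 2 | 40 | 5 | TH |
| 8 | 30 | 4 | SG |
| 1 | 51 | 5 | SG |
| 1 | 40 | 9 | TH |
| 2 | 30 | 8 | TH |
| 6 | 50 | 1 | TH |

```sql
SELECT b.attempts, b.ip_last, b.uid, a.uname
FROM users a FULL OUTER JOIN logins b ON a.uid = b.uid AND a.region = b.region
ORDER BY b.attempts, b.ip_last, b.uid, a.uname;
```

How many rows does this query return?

14

FULL OUTER JOIN keeps every row from both sides; unmatched rows get NULL for the other side's columns.
Matching on a.uid = b.uid AND a.region = b.region. A NULL in a compared column never satisfies the condition.
Matched pairs: 5; unmatched a rows kept: 6; unmatched b rows kept: 3.
Total: 5 matched + 9 padded = 14 rows.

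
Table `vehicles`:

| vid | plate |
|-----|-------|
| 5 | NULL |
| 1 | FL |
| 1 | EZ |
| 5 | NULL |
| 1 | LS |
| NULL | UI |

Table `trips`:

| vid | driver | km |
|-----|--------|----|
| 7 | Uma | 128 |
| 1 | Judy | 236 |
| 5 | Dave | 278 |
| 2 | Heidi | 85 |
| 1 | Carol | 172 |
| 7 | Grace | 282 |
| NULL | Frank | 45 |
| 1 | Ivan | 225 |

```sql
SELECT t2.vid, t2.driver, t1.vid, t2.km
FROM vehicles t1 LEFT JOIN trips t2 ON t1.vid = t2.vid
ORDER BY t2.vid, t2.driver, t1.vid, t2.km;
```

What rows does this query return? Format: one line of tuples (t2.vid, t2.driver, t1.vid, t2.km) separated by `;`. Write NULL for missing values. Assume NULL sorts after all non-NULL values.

(1, Carol, 1, 172); (1, Carol, 1, 172); (1, Carol, 1, 172); (1, Ivan, 1, 225); (1, Ivan, 1, 225); (1, Ivan, 1, 225); (1, Judy, 1, 236); (1, Judy, 1, 236); (1, Judy, 1, 236); (5, Dave, 5, 278); (5, Dave, 5, 278); (NULL, NULL, NULL, NULL)

LEFT JOIN keeps every row from `vehicles`; unmatched rows get NULL for `trips`'s columns.
Matching on t1.vid = t2.vid. A NULL in a compared column never satisfies the condition.
- vid=5: 1 matching t2 row(s), so 1 row(s) emitted.
- vid=1: 3 matching t2 row(s), so 3 row(s) emitted.
- vid=1: 3 matching t2 row(s), so 3 row(s) emitted.
- vid=5: 1 matching t2 row(s), so 1 row(s) emitted.
- vid=1: 3 matching t2 row(s), so 3 row(s) emitted.
- vid=NULL: no t2 row matches, row kept with t2 columns NULL.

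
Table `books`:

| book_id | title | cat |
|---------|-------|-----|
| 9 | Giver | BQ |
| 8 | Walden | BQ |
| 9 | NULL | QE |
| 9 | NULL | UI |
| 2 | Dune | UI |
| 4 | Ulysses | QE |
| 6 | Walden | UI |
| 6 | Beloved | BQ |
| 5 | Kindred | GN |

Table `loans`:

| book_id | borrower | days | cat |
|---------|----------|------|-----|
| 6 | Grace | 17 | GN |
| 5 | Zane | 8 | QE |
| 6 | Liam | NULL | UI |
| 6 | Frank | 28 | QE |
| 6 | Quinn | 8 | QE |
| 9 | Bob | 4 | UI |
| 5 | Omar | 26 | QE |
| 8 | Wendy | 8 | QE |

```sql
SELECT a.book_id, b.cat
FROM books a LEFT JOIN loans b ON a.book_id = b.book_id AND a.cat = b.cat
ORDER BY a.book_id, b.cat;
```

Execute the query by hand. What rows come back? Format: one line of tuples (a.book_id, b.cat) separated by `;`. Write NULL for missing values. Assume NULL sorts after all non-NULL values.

(2, NULL); (4, NULL); (5, NULL); (6, UI); (6, NULL); (8, NULL); (9, UI); (9, NULL); (9, NULL)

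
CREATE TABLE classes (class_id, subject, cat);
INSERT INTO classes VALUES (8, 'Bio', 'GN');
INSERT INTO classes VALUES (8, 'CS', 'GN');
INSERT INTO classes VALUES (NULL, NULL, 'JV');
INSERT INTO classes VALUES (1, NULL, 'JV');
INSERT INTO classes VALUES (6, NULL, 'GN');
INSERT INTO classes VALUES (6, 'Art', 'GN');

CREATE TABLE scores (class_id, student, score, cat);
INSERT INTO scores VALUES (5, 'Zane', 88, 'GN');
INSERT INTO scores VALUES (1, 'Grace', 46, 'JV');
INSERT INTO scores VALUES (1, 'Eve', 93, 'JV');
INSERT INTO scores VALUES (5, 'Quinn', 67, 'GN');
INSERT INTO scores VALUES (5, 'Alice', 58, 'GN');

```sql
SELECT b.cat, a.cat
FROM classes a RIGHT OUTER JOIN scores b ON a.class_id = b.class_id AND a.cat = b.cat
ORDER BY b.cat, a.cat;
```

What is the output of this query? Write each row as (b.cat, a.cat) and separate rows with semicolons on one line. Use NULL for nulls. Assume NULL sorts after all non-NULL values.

(GN, NULL); (GN, NULL); (GN, NULL); (JV, JV); (JV, JV)

RIGHT JOIN keeps every row from `scores`; unmatched rows get NULL for `classes`'s columns.
Matching on a.class_id = b.class_id AND a.cat = b.cat. A NULL in a compared column never satisfies the condition.
- a (class_id=8, cat=GN) has no partner in b.
- a (class_id=8, cat=GN) has no partner in b.
- a (class_id=NULL, cat=JV) has no partner in b.
- a (class_id=1, cat=JV) pairs with 2 row(s) of b.
- a (class_id=6, cat=GN) has no partner in b.
- a (class_id=6, cat=GN) has no partner in b.
- 3 row(s) from b found no a partner → padded with NULL.
After projecting and ordering:
b.cat | a.cat
GN | NULL
GN | NULL
GN | NULL
JV | JV
JV | JV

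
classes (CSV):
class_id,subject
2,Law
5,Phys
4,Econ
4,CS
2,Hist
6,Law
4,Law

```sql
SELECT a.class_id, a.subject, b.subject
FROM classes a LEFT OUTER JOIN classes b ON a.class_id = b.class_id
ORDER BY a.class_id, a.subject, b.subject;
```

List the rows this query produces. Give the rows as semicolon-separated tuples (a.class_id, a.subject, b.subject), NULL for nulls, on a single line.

(2, Hist, Hist); (2, Hist, Law); (2, Law, Hist); (2, Law, Law); (4, CS, CS); (4, CS, Econ); (4, CS, Law); (4, Econ, CS); (4, Econ, Econ); (4, Econ, Law); (4, Law, CS); (4, Law, Econ); (4, Law, Law); (5, Phys, Phys); (6, Law, Law)

LEFT JOIN keeps every row from `classes a`; unmatched rows get NULL for `classes b`'s columns.
Matching on a.class_id = b.class_id.
- a[0] class_id=2 → 2 match(es) in b → 2 row(s).
- a[1] class_id=5 → 1 match(es) in b → 1 row(s).
- a[2] class_id=4 → 3 match(es) in b → 3 row(s).
- a[3] class_id=4 → 3 match(es) in b → 3 row(s).
- a[4] class_id=2 → 2 match(es) in b → 2 row(s).
- a[5] class_id=6 → 1 match(es) in b → 1 row(s).
- a[6] class_id=4 → 3 match(es) in b → 3 row(s).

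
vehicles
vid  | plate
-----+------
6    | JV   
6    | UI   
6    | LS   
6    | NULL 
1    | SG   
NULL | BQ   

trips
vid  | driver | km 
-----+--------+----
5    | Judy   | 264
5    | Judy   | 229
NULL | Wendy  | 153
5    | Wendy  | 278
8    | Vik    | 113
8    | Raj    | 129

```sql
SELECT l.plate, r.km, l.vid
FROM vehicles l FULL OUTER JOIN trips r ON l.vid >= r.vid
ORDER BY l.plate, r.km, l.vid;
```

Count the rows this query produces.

17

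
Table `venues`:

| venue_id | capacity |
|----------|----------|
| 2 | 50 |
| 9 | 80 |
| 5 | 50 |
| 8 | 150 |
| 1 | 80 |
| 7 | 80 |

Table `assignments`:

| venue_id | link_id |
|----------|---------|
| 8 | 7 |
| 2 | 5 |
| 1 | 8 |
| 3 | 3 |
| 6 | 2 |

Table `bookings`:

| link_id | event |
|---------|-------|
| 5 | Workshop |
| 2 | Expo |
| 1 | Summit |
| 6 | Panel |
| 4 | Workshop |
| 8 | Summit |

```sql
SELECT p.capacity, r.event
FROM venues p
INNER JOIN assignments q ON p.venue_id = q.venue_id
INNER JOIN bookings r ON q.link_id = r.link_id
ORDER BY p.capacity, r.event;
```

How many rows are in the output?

Step 1 — p INNER JOIN q on venue_id → 3 row(s).
Then INNER JOIN `bookings r` on link_id: keep only rows whose q.link_id appears in r.
Result: 2 row(s).

2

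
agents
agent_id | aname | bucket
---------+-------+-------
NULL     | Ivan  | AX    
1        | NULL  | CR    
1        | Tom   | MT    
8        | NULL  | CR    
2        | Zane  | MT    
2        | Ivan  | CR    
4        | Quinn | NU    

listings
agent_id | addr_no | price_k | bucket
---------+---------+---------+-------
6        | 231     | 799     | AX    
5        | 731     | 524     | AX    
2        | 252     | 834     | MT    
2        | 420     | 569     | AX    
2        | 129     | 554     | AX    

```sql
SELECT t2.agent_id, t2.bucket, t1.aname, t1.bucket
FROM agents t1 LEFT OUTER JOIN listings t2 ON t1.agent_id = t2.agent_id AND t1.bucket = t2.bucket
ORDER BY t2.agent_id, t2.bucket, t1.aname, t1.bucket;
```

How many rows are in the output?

LEFT JOIN keeps every row from `agents`; unmatched rows get NULL for `listings`'s columns.
Matching on t1.agent_id = t2.agent_id AND t1.bucket = t2.bucket. A NULL in a compared column never satisfies the condition.
- agent_id=NULL, bucket=AX: no t2 row matches, row kept with t2 columns NULL.
- agent_id=1, bucket=CR: no t2 row matches, row kept with t2 columns NULL.
- agent_id=1, bucket=MT: no t2 row matches, row kept with t2 columns NULL.
- agent_id=8, bucket=CR: no t2 row matches, row kept with t2 columns NULL.
- agent_id=2, bucket=MT: 1 matching t2 row(s), so 1 row(s) emitted.
- agent_id=2, bucket=CR: no t2 row matches, row kept with t2 columns NULL.
- agent_id=4, bucket=NU: no t2 row matches, row kept with t2 columns NULL.
Total: 1 matched + 6 padded = 7 rows.

7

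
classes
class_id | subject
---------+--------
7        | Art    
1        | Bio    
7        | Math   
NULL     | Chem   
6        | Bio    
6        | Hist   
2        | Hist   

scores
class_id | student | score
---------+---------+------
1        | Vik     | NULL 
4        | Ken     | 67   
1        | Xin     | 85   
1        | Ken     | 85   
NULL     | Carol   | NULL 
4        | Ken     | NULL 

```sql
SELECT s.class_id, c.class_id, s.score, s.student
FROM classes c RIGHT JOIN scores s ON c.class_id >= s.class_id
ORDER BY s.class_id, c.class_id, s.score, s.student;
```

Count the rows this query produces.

27

RIGHT JOIN keeps every row from `scores`; unmatched rows get NULL for `classes`'s columns.
Matching on c.class_id >= s.class_id. A NULL in a compared column never satisfies the condition.
Matched pairs: 26; unmatched s rows kept: 1.
Total: 26 matched + 1 padded = 27 rows.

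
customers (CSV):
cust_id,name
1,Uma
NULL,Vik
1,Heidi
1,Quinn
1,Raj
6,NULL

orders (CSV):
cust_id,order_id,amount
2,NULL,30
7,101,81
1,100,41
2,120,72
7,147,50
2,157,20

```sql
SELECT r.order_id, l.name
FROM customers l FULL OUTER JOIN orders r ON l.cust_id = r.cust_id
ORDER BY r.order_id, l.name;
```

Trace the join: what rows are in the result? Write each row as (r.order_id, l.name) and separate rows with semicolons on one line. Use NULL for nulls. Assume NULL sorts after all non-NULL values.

FULL OUTER JOIN keeps every row from both sides; unmatched rows get NULL for the other side's columns.
Matching on l.cust_id = r.cust_id. A NULL in a compared column never satisfies the condition.
- l (cust_id=1) pairs with 1 row(s) of r.
- l (cust_id=NULL) has no partner → padded with NULL.
- l (cust_id=1) pairs with 1 row(s) of r.
- l (cust_id=1) pairs with 1 row(s) of r.
- l (cust_id=1) pairs with 1 row(s) of r.
- l (cust_id=6) has no partner → padded with NULL.
- plus 5 unmatched r row(s), each kept with NULL l columns.

(100, Heidi); (100, Quinn); (100, Raj); (100, Uma); (101, NULL); (120, NULL); (147, NULL); (157, NULL); (NULL, Vik); (NULL, NULL); (NULL, NULL)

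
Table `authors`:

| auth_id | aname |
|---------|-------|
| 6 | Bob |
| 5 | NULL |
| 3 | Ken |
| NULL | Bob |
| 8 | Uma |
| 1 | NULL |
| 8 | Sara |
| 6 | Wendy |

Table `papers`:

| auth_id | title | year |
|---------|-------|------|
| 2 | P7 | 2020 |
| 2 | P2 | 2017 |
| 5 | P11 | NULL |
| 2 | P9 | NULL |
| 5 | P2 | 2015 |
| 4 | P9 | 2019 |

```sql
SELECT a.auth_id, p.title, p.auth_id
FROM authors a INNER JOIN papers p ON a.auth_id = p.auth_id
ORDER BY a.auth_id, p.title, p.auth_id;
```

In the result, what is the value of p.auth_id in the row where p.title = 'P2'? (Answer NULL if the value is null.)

5

INNER JOIN keeps only pairs where the ON condition holds.
Matching on a.auth_id = p.auth_id. A NULL in a compared column never satisfies the condition.
- a row (auth_id=6): no match → dropped.
- a row (auth_id=5): matches 2 p row(s) → 2 output row(s).
- a row (auth_id=3): no match → dropped.
- a row (auth_id=NULL): no match → dropped.
- a row (auth_id=8): no match → dropped.
- a row (auth_id=1): no match → dropped.
- a row (auth_id=8): no match → dropped.
- a row (auth_id=6): no match → dropped.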